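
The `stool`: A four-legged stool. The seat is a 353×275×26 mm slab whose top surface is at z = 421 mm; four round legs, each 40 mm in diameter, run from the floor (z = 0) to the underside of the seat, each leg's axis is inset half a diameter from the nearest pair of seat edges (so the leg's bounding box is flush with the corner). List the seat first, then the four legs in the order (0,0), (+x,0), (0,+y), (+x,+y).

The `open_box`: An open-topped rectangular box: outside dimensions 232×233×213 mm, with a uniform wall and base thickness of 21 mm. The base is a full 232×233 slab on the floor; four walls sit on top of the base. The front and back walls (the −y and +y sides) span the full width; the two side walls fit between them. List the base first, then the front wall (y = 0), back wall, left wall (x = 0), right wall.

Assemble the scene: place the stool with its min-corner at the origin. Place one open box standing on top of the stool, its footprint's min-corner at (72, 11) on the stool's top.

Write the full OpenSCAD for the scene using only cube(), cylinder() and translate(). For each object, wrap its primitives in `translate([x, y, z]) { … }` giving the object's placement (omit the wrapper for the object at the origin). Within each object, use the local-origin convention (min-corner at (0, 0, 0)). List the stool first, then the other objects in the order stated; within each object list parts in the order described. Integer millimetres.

translate([0, 0, 395]) cube([353, 275, 26]);
translate([20, 20, 0]) cylinder(h = 395, r = 20);
translate([333, 20, 0]) cylinder(h = 395, r = 20);
translate([20, 255, 0]) cylinder(h = 395, r = 20);
translate([333, 255, 0]) cylinder(h = 395, r = 20);
translate([72, 11, 421]) {
  cube([232, 233, 21]);
  translate([0, 0, 21]) cube([232, 21, 192]);
  translate([0, 212, 21]) cube([232, 21, 192]);
  translate([0, 21, 21]) cube([21, 191, 192]);
  translate([211, 21, 21]) cube([21, 191, 192]);
}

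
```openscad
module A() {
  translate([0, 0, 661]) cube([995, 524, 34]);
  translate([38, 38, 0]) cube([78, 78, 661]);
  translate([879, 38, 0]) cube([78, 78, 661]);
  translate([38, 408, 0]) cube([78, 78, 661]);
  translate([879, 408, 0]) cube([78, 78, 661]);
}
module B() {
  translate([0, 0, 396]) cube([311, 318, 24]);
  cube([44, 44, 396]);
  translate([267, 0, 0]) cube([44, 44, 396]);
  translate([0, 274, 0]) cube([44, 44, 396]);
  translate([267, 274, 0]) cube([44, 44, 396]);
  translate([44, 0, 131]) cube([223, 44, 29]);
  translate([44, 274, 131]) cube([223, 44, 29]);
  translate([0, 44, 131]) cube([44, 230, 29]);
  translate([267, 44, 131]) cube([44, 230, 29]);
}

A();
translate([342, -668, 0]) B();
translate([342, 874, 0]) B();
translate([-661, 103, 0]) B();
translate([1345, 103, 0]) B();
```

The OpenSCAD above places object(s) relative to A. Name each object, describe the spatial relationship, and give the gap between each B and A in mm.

A is a table. B is a stool. Four stools sit around the table at the −y, +y, −x, +x sides. The gap between each stool and the table is 350 mm.

Each stool's nearest face is 350 mm from the table's bounding box.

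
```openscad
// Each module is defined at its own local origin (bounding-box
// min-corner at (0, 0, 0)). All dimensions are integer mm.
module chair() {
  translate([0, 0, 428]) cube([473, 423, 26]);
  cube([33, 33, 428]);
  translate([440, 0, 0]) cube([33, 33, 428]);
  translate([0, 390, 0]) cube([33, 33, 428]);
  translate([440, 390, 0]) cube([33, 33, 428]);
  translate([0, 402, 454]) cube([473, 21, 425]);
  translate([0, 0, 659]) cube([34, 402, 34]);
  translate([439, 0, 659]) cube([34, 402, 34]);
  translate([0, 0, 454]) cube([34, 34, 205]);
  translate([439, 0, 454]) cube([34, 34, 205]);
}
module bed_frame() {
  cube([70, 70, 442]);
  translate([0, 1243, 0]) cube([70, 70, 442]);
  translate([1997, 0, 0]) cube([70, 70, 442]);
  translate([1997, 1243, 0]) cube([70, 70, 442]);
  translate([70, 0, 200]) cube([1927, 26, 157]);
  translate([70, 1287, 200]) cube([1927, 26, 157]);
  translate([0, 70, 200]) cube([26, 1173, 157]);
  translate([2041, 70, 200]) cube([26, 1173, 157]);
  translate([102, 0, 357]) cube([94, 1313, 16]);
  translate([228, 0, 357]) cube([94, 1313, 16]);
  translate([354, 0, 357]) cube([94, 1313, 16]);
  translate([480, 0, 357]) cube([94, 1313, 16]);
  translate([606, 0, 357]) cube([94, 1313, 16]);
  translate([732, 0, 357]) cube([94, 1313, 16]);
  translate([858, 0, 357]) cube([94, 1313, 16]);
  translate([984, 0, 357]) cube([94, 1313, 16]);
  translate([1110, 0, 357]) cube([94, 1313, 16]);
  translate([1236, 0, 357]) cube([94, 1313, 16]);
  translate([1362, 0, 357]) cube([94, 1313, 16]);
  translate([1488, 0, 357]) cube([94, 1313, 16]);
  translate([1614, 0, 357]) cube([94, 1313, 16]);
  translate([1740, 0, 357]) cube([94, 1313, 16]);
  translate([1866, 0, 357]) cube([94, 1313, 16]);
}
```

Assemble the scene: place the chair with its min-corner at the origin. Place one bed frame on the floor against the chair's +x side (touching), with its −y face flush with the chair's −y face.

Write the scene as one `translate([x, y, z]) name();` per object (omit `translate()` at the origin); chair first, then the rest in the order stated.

chair();
translate([473, 0, 0]) bed_frame();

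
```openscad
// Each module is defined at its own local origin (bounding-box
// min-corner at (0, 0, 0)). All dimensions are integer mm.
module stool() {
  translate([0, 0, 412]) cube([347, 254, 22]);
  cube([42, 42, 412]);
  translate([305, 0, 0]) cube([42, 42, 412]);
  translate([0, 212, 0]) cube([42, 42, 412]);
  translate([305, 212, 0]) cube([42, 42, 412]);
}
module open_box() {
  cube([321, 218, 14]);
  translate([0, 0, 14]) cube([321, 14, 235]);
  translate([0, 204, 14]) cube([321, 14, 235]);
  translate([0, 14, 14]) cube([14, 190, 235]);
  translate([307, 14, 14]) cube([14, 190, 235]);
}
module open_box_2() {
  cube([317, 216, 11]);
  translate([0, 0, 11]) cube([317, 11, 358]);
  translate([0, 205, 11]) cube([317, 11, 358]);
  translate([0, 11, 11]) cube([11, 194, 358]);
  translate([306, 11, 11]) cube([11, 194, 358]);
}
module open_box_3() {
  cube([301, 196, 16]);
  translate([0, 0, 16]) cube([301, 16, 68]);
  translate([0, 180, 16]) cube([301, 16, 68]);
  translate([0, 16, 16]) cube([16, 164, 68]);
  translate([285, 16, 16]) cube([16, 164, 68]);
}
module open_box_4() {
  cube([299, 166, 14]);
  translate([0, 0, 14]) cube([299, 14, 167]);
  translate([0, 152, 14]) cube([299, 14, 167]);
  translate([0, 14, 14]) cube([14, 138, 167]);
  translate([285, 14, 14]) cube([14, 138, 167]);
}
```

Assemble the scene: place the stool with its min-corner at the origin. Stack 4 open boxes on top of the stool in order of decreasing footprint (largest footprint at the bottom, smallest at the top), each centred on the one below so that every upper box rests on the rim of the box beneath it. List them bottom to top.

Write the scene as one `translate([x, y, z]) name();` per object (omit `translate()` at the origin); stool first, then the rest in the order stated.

stool();
translate([13, 18, 434]) open_box();
translate([15, 19, 683]) open_box_2();
translate([23, 29, 1052]) open_box_3();
translate([24, 44, 1136]) open_box_4();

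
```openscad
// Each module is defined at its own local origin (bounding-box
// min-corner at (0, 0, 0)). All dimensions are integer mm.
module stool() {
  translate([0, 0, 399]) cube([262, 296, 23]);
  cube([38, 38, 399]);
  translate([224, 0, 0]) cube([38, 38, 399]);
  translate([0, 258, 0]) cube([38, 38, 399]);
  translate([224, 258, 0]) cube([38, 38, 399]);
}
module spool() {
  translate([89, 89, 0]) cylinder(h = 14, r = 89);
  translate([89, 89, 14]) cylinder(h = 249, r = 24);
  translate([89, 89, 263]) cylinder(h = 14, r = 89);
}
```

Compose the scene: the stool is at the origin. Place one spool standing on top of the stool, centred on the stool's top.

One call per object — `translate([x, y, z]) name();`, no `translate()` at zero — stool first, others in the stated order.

stool();
translate([42, 59, 422]) spool();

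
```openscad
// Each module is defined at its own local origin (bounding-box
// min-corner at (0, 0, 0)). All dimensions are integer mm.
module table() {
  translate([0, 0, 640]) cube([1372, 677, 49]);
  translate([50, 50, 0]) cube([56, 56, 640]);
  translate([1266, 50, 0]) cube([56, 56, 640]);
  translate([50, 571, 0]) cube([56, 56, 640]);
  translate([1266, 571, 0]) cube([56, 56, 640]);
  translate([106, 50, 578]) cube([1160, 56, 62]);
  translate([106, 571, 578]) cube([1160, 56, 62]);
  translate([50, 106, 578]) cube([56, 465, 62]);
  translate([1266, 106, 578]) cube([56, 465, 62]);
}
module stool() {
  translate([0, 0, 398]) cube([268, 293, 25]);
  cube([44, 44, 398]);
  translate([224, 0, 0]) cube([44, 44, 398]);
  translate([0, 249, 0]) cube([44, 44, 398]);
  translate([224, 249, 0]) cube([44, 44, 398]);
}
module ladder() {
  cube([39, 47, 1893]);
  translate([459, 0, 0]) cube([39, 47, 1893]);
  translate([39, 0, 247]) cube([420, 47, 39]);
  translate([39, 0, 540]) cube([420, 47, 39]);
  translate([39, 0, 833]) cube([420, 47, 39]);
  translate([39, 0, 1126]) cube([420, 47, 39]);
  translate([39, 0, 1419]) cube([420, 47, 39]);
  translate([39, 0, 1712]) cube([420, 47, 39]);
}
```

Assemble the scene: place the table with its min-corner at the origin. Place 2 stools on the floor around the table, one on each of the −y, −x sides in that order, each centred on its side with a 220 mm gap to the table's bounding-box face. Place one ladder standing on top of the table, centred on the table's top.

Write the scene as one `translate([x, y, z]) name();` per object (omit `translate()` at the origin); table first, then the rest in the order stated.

table();
translate([552, -513, 0]) stool();
translate([-488, 192, 0]) stool();
translate([437, 315, 689]) ladder();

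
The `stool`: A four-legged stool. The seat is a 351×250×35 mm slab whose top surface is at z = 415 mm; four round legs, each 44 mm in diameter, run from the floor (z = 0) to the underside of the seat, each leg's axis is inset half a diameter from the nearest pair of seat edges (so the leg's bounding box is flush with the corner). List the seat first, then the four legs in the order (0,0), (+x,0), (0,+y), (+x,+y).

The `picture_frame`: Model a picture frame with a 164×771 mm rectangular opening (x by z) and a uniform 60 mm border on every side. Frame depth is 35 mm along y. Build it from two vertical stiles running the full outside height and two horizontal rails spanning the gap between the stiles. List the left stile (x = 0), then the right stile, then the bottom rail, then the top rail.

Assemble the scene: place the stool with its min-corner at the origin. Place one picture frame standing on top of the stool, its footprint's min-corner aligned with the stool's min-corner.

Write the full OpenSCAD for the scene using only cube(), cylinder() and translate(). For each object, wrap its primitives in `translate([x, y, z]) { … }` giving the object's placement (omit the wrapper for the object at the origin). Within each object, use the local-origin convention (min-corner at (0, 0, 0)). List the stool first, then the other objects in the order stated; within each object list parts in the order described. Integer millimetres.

translate([0, 0, 380]) cube([351, 250, 35]);
translate([22, 22, 0]) cylinder(h = 380, r = 22);
translate([329, 22, 0]) cylinder(h = 380, r = 22);
translate([22, 228, 0]) cylinder(h = 380, r = 22);
translate([329, 228, 0]) cylinder(h = 380, r = 22);
translate([0, 0, 415]) {
  cube([60, 35, 891]);
  translate([224, 0, 0]) cube([60, 35, 891]);
  translate([60, 0, 0]) cube([164, 35, 60]);
  translate([60, 0, 831]) cube([164, 35, 60]);
}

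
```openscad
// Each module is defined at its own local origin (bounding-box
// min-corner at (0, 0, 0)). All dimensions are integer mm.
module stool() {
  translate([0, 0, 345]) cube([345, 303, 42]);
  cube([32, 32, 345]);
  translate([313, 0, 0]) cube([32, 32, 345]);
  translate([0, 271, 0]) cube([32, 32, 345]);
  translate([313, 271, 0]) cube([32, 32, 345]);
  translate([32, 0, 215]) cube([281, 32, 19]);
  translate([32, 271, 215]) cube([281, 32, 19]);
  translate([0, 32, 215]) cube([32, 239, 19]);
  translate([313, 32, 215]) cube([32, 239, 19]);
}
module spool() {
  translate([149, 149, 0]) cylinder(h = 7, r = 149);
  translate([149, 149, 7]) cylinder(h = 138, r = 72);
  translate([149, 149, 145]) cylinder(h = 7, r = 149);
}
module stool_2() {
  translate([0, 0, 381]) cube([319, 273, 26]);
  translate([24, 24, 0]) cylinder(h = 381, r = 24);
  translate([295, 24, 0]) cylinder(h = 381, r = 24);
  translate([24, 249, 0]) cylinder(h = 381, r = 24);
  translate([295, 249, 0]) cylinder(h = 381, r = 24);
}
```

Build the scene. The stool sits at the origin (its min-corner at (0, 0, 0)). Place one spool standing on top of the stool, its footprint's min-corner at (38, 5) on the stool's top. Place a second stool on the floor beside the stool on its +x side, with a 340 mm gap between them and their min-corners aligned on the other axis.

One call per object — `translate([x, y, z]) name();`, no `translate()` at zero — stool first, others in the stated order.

stool();
translate([38, 5, 387]) spool();
translate([685, 0, 0]) stool_2();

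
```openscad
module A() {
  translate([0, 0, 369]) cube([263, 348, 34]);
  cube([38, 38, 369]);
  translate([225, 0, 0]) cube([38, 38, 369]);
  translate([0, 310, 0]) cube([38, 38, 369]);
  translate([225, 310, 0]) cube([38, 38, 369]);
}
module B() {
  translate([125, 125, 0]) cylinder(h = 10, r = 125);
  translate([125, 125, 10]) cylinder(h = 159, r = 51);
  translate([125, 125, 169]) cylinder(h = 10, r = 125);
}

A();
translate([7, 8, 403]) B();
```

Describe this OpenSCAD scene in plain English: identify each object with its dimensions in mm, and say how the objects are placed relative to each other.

A is a simple wooden stool: a rectangular seat 263 mm (x) by 348 mm (y), 34 mm thick, top face at z = 403 mm, on four square legs, each 38×38 mm in cross-section. The legs rest on z = 0, each flush with a corner of the seat.

B is a spool: two coaxial disc flanges of radius 125 mm and thickness 10 mm, joined by a core cylinder of radius 51 mm and height 159 mm. The lower flange rests on z = 0 and the three cylinders share a vertical axis.

The spool is on top of the stool.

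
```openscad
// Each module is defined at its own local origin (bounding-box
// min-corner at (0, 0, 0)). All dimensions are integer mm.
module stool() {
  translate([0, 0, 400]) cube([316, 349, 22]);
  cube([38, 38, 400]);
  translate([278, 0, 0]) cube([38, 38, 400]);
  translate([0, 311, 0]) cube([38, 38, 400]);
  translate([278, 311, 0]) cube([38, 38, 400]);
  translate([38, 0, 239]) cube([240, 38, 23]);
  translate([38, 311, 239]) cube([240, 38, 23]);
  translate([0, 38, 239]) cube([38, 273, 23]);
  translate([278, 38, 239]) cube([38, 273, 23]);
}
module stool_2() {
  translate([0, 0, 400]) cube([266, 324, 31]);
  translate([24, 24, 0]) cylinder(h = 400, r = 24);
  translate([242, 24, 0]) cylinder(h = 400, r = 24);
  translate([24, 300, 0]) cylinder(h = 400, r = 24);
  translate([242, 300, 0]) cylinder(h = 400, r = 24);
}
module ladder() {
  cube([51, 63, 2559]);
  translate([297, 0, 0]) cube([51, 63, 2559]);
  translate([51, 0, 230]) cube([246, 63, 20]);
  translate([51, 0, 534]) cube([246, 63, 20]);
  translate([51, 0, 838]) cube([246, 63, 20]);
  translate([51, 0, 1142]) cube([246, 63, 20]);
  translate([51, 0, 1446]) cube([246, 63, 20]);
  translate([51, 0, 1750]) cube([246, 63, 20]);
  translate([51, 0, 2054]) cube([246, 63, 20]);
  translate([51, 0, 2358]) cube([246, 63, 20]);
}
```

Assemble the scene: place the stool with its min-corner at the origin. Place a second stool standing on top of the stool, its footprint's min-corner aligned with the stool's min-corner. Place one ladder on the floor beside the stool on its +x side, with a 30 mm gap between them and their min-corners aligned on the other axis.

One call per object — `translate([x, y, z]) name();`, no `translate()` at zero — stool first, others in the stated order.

stool();
translate([0, 0, 422]) stool_2();
translate([346, 0, 0]) ladder();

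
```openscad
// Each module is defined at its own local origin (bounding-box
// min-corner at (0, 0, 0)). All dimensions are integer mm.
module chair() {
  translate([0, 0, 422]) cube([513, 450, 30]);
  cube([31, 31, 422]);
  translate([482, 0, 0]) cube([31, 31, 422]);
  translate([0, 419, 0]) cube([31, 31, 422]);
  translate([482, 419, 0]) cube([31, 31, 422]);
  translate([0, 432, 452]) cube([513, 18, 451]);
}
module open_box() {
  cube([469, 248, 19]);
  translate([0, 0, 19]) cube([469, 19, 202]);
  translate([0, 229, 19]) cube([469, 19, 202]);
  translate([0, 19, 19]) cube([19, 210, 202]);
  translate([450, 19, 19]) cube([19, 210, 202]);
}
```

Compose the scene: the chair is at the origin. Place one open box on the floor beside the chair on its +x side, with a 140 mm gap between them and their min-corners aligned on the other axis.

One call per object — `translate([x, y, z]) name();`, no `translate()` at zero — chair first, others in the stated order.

chair();
translate([653, 0, 0]) open_box();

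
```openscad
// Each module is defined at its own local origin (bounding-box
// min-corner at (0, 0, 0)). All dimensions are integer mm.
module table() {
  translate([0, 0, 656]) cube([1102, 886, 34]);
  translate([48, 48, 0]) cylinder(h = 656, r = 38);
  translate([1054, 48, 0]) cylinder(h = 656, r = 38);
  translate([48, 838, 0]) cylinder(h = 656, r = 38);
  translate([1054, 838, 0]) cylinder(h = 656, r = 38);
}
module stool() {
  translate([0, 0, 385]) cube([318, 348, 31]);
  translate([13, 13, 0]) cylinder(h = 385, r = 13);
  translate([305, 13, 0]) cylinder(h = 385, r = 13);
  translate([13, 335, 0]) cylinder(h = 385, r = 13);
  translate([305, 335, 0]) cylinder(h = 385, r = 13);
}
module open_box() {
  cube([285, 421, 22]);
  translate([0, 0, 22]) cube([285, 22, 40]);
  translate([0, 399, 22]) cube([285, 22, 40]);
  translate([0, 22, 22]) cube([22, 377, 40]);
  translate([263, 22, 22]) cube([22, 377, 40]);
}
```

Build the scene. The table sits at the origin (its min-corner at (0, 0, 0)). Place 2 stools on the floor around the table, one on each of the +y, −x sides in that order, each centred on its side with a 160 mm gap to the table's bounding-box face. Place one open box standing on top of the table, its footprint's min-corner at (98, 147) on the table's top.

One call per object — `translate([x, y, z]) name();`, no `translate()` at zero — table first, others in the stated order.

table();
translate([392, 1046, 0]) stool();
translate([-478, 269, 0]) stool();
translate([98, 147, 690]) open_box();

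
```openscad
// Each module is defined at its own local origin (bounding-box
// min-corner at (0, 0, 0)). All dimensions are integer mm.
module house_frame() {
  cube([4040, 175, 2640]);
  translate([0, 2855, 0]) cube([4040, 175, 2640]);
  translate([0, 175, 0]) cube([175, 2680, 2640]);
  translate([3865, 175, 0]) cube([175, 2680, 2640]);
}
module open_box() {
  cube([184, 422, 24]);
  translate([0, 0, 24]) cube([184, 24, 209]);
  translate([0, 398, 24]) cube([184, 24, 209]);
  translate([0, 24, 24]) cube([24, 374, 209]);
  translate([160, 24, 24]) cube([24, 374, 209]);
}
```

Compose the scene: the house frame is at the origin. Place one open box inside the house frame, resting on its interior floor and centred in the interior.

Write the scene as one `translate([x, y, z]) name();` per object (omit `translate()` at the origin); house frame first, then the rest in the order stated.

house_frame();
translate([1928, 1304, 0]) open_box();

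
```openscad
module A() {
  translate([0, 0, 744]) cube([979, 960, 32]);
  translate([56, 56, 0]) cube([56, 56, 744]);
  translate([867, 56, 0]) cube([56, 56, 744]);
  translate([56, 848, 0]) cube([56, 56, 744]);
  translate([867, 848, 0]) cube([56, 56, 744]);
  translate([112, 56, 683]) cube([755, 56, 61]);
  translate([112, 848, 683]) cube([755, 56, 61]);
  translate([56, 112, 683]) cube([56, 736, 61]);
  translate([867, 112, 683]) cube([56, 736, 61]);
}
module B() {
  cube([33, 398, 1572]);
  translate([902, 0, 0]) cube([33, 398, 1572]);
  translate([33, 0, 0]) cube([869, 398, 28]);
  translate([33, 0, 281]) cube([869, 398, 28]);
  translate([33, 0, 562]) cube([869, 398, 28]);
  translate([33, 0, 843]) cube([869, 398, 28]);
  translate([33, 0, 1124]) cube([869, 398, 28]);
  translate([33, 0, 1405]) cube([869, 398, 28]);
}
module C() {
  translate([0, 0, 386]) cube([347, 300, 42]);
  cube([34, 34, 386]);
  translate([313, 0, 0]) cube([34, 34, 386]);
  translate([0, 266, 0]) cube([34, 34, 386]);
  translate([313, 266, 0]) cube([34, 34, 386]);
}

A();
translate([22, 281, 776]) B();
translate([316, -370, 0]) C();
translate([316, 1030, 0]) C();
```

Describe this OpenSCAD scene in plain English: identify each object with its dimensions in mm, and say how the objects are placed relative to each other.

A is a table: top 979 mm (x) × 960 mm (y), 32 mm thick, upper face at z = 776 mm, on four 56×56 mm square legs, each inset 56 mm from the nearest pair of top edges, running from z = 0 to the bottom of the top. Four apron rails, 56 mm thick and 61 mm tall, run between adjacent legs with their top edges flush with the underside of the top and their outer faces flush with the legs' outer faces.

B is a bookshelf 935 mm wide overall, 398 mm deep and 1572 mm tall. The two sides are 33 mm thick vertical panels. 6 horizontal shelves of 28 mm thickness span between the inner faces of the sides; the lowest shelf sits on the floor and shelves are stacked with a clear vertical gap of 253 mm between each pair.

C is a four-legged stool. The seat is 347×300 mm, 42 mm thick, top at z = 428 mm. It stands on four square legs, each 34×34 mm in cross-section, from z = 0 to the seat underside, each flush with a corner of the seat.

The bookshelf is on top of the table, centred. Two stools sit around the table at the −y, +y sides.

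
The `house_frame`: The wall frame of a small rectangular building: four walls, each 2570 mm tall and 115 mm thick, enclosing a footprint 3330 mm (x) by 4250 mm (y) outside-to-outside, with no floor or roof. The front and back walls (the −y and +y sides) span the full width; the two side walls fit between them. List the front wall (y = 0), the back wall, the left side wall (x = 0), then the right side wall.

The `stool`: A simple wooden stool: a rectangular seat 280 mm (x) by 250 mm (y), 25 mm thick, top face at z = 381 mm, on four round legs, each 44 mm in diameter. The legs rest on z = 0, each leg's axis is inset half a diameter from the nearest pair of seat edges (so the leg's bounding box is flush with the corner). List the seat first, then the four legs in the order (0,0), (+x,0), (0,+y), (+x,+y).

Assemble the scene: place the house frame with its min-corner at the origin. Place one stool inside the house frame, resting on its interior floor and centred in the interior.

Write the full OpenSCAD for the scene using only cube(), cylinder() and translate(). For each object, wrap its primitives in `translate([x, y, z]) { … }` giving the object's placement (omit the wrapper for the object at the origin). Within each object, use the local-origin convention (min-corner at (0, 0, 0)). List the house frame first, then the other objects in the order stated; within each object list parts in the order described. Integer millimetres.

cube([3330, 115, 2570]);
translate([0, 4135, 0]) cube([3330, 115, 2570]);
translate([0, 115, 0]) cube([115, 4020, 2570]);
translate([3215, 115, 0]) cube([115, 4020, 2570]);
translate([1525, 2000, 0]) {
  translate([0, 0, 356]) cube([280, 250, 25]);
  translate([22, 22, 0]) cylinder(h = 356, r = 22);
  translate([258, 22, 0]) cylinder(h = 356, r = 22);
  translate([22, 228, 0]) cylinder(h = 356, r = 22);
  translate([258, 228, 0]) cylinder(h = 356, r = 22);
}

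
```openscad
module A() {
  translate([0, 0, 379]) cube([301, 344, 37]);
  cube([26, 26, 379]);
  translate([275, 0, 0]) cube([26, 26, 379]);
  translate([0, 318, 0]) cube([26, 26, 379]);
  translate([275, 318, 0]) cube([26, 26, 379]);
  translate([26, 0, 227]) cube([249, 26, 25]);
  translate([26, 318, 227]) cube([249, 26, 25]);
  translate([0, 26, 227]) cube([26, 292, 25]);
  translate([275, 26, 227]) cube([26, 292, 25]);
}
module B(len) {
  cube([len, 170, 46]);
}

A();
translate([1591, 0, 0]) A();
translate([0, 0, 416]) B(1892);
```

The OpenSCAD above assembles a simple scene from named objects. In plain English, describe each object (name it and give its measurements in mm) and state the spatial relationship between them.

A is a simple wooden stool: a rectangular seat 301 mm (x) by 344 mm (y), 37 mm thick, top face at z = 416 mm, on four square legs, each 26×26 mm in cross-section. The legs rest on z = 0, each flush with a corner of the seat. Four stretchers, 26 mm wide and 25 mm tall, connect adjacent legs with their undersides at z = 227 mm, each running between the inner faces of the legs it joins and aligned with the legs' outer faces on the other axis.

B is a rectangular beam 1892 mm long (x), 170 mm deep (y), 46 mm thick (z).

The beam spans the tops of two stools placed 1290 mm apart, resting at z = 416 mm.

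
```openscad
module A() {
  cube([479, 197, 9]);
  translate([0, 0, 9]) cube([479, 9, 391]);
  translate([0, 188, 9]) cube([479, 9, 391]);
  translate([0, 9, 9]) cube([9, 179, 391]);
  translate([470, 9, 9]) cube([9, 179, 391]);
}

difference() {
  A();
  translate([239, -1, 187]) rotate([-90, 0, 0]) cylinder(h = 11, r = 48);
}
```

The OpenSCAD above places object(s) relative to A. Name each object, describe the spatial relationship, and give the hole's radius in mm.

A is an open box. The open box has a circular hole through its front wall. The hole's radius is 48 mm.

The subtracted cylinder has r = 48 mm.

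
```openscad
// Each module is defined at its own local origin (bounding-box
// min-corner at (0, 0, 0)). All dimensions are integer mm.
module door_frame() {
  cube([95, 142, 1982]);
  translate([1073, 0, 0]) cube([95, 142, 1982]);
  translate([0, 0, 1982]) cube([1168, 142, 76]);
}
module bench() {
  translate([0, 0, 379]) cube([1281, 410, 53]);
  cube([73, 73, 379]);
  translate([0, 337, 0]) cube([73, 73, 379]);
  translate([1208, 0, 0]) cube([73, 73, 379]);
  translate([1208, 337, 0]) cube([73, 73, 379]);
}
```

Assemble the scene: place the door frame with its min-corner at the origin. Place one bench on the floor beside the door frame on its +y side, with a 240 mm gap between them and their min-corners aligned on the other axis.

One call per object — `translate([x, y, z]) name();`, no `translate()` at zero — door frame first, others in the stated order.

door_frame();
translate([0, 382, 0]) bench();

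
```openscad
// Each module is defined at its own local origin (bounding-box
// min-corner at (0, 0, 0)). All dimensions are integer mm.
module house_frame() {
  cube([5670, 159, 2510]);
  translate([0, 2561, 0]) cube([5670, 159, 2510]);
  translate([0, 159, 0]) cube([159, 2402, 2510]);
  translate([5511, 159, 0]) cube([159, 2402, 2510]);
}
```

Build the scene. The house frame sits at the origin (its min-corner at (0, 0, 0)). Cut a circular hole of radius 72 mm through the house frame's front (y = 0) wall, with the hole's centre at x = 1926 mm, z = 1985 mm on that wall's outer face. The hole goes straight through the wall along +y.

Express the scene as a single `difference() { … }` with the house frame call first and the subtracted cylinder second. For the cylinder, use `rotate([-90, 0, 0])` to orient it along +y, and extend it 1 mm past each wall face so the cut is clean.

difference() {
  house_frame();
  translate([1926, -1, 1985]) rotate([-90, 0, 0]) cylinder(h = 161, r = 72);
}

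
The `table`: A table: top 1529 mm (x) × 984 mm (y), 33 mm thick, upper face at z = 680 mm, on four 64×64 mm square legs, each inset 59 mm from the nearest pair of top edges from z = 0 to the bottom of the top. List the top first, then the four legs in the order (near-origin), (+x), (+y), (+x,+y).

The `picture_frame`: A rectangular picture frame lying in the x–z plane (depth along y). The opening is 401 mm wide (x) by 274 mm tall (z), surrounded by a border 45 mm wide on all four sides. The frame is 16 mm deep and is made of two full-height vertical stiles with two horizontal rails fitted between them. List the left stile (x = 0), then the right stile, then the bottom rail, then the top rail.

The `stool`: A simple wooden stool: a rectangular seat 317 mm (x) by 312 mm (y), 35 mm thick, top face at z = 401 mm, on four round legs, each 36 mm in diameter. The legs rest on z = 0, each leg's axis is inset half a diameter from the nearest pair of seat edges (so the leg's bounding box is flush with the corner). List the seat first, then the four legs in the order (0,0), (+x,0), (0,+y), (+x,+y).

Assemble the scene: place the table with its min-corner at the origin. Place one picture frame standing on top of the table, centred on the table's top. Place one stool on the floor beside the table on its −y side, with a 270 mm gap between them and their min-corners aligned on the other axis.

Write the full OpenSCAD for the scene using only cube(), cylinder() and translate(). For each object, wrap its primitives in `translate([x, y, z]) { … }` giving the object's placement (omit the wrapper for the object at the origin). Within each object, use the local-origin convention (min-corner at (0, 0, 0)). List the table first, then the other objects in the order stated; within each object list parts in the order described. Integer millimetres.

translate([0, 0, 647]) cube([1529, 984, 33]);
translate([59, 59, 0]) cube([64, 64, 647]);
translate([1406, 59, 0]) cube([64, 64, 647]);
translate([59, 861, 0]) cube([64, 64, 647]);
translate([1406, 861, 0]) cube([64, 64, 647]);
translate([519, 484, 680]) {
  cube([45, 16, 364]);
  translate([446, 0, 0]) cube([45, 16, 364]);
  translate([45, 0, 0]) cube([401, 16, 45]);
  translate([45, 0, 319]) cube([401, 16, 45]);
}
translate([0, -582, 0]) {
  translate([0, 0, 366]) cube([317, 312, 35]);
  translate([18, 18, 0]) cylinder(h = 366, r = 18);
  translate([299, 18, 0]) cylinder(h = 366, r = 18);
  translate([18, 294, 0]) cylinder(h = 366, r = 18);
  translate([299, 294, 0]) cylinder(h = 366, r = 18);
}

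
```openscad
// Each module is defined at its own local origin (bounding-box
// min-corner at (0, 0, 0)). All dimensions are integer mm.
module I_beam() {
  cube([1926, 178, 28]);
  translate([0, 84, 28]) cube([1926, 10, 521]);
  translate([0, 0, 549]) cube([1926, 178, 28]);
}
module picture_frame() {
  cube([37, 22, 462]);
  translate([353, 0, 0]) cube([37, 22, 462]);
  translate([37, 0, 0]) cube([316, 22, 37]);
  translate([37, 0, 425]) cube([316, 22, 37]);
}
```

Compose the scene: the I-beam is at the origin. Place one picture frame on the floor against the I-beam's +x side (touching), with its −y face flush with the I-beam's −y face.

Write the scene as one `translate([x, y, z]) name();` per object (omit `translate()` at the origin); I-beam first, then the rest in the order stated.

I_beam();
translate([1926, 0, 0]) picture_frame();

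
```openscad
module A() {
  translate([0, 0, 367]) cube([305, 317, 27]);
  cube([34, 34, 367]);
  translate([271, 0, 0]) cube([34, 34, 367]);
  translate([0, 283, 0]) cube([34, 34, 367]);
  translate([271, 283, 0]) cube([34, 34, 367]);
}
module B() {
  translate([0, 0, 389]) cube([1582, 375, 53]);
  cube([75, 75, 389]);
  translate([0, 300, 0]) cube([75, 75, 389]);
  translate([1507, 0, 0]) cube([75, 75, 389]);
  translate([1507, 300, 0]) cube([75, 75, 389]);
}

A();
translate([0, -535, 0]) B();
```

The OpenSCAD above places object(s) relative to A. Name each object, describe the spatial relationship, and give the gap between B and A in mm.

A is a stool. B is a bench. The bench is on the floor beside the stool on its −y side. The gap between the bench and the stool is 160 mm.

The bench's nearest face is 160 mm from the stool's −y face.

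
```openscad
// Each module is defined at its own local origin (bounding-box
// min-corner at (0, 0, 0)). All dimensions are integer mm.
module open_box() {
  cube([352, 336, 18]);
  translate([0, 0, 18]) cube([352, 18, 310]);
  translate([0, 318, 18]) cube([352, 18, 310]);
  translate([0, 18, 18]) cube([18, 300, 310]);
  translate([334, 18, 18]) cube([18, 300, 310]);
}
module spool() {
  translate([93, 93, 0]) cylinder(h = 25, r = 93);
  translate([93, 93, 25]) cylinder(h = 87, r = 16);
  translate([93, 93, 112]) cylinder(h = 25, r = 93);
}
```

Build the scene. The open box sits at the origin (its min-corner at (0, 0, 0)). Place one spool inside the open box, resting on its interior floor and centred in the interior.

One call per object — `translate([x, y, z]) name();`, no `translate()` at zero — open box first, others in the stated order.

open_box();
translate([83, 75, 18]) spool();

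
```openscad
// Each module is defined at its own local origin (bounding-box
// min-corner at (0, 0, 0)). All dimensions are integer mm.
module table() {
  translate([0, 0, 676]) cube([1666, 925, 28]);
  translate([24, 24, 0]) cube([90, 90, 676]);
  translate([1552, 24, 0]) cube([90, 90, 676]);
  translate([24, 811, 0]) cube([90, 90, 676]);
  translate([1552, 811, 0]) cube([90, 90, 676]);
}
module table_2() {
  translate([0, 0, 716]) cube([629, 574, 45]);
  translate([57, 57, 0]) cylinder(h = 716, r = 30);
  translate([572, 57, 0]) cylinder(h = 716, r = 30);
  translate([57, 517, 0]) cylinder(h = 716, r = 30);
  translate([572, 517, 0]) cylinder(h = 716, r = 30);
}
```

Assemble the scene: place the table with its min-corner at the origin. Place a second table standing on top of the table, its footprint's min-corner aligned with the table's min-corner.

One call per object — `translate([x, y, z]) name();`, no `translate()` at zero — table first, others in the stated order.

table();
translate([0, 0, 704]) table_2();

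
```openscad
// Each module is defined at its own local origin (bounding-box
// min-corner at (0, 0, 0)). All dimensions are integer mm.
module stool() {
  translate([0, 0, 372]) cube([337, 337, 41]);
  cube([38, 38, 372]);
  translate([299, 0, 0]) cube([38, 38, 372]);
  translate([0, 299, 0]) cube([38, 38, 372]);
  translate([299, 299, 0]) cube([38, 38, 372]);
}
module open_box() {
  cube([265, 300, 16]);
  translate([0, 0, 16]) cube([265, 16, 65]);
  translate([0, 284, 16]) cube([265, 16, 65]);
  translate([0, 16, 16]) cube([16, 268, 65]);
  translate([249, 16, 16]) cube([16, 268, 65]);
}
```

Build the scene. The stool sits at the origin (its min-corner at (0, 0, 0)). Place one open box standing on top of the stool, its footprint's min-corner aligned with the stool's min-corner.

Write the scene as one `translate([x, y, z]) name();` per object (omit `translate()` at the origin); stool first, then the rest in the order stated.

stool();
translate([0, 0, 413]) open_box();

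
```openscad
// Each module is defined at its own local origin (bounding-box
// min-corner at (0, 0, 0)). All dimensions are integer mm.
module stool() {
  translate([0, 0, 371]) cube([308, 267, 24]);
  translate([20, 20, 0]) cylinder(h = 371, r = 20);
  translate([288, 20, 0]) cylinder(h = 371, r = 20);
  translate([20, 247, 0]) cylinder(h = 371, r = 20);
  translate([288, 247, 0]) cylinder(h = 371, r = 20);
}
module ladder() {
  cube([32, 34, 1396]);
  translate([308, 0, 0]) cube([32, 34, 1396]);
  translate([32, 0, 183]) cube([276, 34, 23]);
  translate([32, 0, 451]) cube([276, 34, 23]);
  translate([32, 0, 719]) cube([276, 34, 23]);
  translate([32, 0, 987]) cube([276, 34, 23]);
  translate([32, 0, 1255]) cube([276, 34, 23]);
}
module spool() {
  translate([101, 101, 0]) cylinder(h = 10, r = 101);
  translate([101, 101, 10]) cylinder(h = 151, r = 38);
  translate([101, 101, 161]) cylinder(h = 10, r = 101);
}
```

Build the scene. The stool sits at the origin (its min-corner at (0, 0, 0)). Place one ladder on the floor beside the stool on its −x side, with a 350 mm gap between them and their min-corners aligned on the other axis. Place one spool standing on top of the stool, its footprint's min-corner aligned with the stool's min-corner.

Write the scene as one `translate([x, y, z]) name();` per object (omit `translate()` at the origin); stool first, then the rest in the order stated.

stool();
translate([-690, 0, 0]) ladder();
translate([0, 0, 395]) spool();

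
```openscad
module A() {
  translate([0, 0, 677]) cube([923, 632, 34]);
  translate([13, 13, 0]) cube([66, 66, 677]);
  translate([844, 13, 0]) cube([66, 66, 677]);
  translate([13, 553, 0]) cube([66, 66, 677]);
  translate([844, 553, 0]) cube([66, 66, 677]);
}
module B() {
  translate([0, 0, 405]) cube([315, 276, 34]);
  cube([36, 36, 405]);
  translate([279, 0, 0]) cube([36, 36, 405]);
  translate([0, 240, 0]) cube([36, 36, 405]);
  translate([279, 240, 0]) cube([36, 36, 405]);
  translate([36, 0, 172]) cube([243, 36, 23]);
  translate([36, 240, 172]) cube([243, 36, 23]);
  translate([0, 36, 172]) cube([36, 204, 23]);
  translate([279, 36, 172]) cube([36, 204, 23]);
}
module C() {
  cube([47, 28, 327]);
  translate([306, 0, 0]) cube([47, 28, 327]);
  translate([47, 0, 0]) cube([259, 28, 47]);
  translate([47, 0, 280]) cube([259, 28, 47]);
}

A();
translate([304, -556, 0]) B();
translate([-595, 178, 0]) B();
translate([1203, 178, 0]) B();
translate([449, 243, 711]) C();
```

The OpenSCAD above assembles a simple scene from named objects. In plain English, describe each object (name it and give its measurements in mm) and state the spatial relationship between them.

A is a table: top 923 mm (x) × 632 mm (y), 34 mm thick, upper face at z = 711 mm, on four 66×66 mm square legs, each inset 13 mm from the nearest pair of top edges, running from z = 0 to the bottom of the top.

B is a simple wooden stool: a rectangular seat 315 mm (x) by 276 mm (y), 34 mm thick, top face at z = 439 mm, on four square legs, each 36×36 mm in cross-section. The legs rest on z = 0, each flush with a corner of the seat. Four stretchers, 36 mm wide and 23 mm tall, connect adjacent legs with their undersides at z = 172 mm, each running between the inner faces of the legs it joins and aligned with the legs' outer faces on the other axis.

C is a rectangular picture frame lying in the x–z plane (depth along y). The opening is 259 mm wide (x) by 233 mm tall (z), surrounded by a border 47 mm wide on all four sides. The frame is 28 mm deep and is made of two full-height vertical stiles with two horizontal rails fitted between them.

Three stools sit around the table at the −y, −x, +x sides. The picture frame is on top of the table.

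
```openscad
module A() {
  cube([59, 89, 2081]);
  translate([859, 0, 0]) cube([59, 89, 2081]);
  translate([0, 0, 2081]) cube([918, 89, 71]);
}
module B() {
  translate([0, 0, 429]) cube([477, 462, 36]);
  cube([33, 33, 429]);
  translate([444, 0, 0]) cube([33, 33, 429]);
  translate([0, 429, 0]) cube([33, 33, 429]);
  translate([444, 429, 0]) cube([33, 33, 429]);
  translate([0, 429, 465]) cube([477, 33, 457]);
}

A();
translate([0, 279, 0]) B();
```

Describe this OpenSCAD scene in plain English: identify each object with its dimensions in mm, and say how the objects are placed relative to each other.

A is a rectangular door frame: two vertical jambs of 59×89 mm section, 2081 mm tall, with a clear opening 800 mm wide between their inner faces. A header 71 mm tall and 89 mm deep lies on top of the jambs and spans the full outside width.

B is a chair: 477×462 mm seat, 36 mm thick, top at z = 465 mm, on four 33 mm square corner legs flush with the seat edges. A 33 mm thick backrest slab spans the full seat width, extending 457 mm above the seat top, its back face flush with the seat's +y edge.

The chair is on the floor beside the door frame on its +y side.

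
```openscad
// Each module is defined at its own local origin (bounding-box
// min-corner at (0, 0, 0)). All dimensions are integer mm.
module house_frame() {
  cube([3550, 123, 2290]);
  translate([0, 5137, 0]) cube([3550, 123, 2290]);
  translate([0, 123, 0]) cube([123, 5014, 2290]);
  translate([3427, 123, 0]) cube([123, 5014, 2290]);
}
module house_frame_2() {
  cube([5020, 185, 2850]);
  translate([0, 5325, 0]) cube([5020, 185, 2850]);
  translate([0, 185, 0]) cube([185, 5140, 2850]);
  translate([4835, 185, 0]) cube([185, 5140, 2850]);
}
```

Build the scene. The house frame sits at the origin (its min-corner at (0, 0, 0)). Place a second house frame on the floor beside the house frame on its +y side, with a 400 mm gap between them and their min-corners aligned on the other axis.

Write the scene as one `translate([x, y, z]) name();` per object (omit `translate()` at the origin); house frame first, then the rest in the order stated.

house_frame();
translate([0, 5660, 0]) house_frame_2();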